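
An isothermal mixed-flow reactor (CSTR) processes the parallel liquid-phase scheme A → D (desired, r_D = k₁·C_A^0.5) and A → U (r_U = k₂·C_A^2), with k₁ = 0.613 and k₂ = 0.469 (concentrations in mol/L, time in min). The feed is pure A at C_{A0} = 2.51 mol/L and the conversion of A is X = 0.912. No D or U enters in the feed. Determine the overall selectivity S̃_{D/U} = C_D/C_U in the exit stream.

12.6

Exit C_A = C_{A0}(1−X) = 2.51×0.0880 = 0.2209 mol/L.
In a CSTR the entire volume is at exit conditions, so r_D = 0.613×0.2209^0.5 = 0.2881 and r_U = 0.469×0.2209^2 = 0.02288.
Overall selectivity = C_D/C_U = r_Dτ/(r_Uτ) = r_D/r_U = 12.6.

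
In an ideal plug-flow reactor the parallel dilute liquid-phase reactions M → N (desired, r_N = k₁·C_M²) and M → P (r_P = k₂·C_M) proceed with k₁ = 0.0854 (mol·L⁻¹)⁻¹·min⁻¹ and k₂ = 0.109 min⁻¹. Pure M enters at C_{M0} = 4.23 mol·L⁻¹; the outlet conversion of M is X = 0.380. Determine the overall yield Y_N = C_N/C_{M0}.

0.276

C_M = C_{M0}(1−X) = 2.623 mol·L⁻¹.
Along a PFR/batch, dC_P/dC_M = −r_P/(r_N+r_P) = −k₂/(k₂+k₁·C_M).
Integrating from C_{M0} to C_M: C_P = (0.109/0.0854)·ln[(0.109+0.0854·4.23)/(0.109+0.0854·2.62)] = 1.276·ln(0.4702/0.3330) = 0.4406 mol·L⁻¹.
Then C_N = (C_{M0}−C_M) − C_P = 1.607 − 0.4406 = 1.167 mol·L⁻¹.
Y_N = C_N/C_{M0} = 1.167/4.23 = 0.276.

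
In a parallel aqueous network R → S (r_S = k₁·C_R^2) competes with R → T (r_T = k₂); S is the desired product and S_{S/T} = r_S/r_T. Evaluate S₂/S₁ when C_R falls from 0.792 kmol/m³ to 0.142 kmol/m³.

0.0321

S_{S/T} = (k₁/k₂)·C_R^2, so S₂/S₁ = (C_{R,2}/C_{R,1})^2.
= (0.142/0.792)^2 = (0.1793)^2 = 0.0321.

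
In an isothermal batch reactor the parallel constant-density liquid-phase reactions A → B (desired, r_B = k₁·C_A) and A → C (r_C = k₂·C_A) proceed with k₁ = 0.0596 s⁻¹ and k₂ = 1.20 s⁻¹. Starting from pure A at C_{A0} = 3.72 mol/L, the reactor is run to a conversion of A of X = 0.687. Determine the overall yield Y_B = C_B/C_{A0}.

C_A = C_{A0}(1−X) = 1.164 mol/L.
Both paths are first order in A, so the instantaneous fraction to B is constant: dC_B/d(−C_A) = k₁/(k₁+k₂) = 0.04732.
C_B = 0.04732·(C_{A0}−C_A) = 0.04732×2.556 = 0.121 mol/L.
Y_B = C_B/C_{A0} = 0.1209/3.72 = 0.0325.

0.0325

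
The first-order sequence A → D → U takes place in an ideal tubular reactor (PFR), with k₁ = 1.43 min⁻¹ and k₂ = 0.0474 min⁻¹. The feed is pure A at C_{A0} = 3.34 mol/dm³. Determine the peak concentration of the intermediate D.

Evaluating C_D at τ_opt = ln(k₂/k₁)/(k₂−k₁) gives C_{D,max}/C_{A0} = (k₁/k₂)^[k₂/(k₂−k₁)].
= (1.43/0.0474)^(0.0474/(0.0474−1.43)) = (30.17)^(-0.03428) = 0.8898.
C_{D,max} = 0.8898×3.34 = 2.97 mol/dm³.

2.97 mol/dm³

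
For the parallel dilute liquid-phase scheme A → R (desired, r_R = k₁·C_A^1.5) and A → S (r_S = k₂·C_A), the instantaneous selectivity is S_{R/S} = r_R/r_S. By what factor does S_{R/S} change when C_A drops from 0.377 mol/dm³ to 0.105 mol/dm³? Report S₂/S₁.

S_{R/S} = (k₁/k₂)·C_A^0.5, so S₂/S₁ = (C_{A,2}/C_{A,1})^0.5.
= (0.105/0.377)^0.5 = (0.2785)^0.5 = 0.528.

0.528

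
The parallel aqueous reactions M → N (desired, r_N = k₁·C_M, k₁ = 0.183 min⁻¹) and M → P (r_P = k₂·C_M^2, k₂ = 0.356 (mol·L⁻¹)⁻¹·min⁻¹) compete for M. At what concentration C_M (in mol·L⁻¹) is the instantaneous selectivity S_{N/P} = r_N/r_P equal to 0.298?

1.72 mol·L⁻¹

S_{N/P} = (k₁/k₂)·C_M⁻¹ ⇒ C_M = (S·k₂/k₁)^(-1).
= (0.298×0.356/0.183)^(-1) = (0.5797)^(-1) = 1.72 mol·L⁻¹.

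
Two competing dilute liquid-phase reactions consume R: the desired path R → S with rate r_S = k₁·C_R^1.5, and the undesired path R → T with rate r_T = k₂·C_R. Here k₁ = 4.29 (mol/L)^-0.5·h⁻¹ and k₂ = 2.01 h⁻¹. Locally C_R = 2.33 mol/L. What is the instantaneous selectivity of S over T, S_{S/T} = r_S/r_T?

3.26

S_{S/T} = r_S/r_T = (k₁·C_R^1.5)/(k₂·C_R) = (k₁/k₂)·C_R^0.5.
= (4.29×2.330^1.5) / (2.01×2.330) = 15.26/4.683 = 3.26.
Since the desired path is higher order in R, keeping C_R high (PFR or concentrated feed) favours S.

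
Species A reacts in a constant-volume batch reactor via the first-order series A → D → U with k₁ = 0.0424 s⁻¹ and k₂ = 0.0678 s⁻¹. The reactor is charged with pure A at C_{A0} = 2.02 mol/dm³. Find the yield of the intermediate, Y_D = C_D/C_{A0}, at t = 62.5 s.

For first-order series with pure A initially, C_D(t) = k₁C_{A0}/(k₂−k₁)·(e^(−k₁t) − e^(−k₂t)).
e^(−k₁t) = e^(−0.0424×62.5) = e^(−2.650) = 0.07065; e^(−k₂t) = e^(−4.237) = 0.01444.
C_D = 0.0424×2.02/(0.0678−0.0424) × (0.07065−0.01444) = 3.372×0.05621 = 0.1895 mol/dm³.
Y_D = C_D/C_{A0} = 0.1895/2.02 = 0.0938.

0.0938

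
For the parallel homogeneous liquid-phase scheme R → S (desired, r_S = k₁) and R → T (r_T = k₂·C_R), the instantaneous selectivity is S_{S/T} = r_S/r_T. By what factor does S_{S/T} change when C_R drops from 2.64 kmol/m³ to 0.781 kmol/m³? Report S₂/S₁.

S_{S/T} = (k₁/k₂)·C_R⁻¹, so S₂/S₁ = (C_{R,2}/C_{R,1})⁻¹.
= 2.64/0.781 = 3.38.

3.38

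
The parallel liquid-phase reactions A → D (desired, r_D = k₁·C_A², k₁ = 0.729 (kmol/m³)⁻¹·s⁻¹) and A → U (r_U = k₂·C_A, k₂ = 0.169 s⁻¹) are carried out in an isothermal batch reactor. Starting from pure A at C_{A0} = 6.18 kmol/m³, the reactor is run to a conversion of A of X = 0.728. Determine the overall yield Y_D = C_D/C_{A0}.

0.683

C_A = C_{A0}(1−X) = 1.681 kmol/m³.
Along a PFR/batch, dC_U/dC_A = −r_U/(r_D+r_U) = −k₂/(k₂+k₁·C_A).
Integrating from C_{A0} to C_A: C_U = (0.169/0.729)·ln[(0.169+0.729·6.18)/(0.169+0.729·1.68)] = 0.2318·ln(4.674/1.394) = 0.2804 kmol/m³.
Then C_D = (C_{A0}−C_A) − C_U = 4.499 − 0.2804 = 4.219 kmol/m³.
Y_D = C_D/C_{A0} = 4.219/6.18 = 0.683.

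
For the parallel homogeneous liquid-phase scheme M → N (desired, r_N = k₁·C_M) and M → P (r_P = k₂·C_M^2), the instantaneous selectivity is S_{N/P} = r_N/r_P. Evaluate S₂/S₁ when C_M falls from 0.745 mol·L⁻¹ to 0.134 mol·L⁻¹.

S_{N/P} = (k₁/k₂)·C_M⁻¹, so S₂/S₁ = (C_{M,2}/C_{M,1})⁻¹.
= 0.745/0.134 = 5.56.
Selectivity toward N rises as C_M falls — low-concentration operation is favoured.

5.56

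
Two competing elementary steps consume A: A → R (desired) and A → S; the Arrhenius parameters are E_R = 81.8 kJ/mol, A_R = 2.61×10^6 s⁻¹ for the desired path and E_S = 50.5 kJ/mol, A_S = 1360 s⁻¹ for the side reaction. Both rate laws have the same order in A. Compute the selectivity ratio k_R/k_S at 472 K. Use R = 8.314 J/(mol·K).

0.659

Since both paths have the same order in A, the concentration cancels and S_{R/S} = k_R/k_S = (A_R/A_S)·exp[(E_S−E_R)/(RT)].
(E_S−E_R)/(RT) = (50.5−81.8)×10³/(8.314×472) = -31300/3924 = -7.976.
k_R/k_S = (2.61×10^6/1360)·exp(-7.976) = 1919 × 3.436×10^-4 = 0.659.
Since E_R > E_S, raising the temperature improves selectivity toward R.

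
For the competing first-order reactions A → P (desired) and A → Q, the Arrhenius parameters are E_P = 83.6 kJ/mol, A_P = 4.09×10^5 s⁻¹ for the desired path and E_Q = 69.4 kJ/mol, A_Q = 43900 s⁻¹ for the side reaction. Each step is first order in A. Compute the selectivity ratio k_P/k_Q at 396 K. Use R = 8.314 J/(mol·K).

0.125

With equal orders, S_{P/Q} = k_P/k_Q = (A_P/A_Q)·exp[(E_Q−E_P)/(RT)].
(E_Q−E_P)/(RT) = (69.4−83.6)×10³/(8.314×396) = -14200/3292 = -4.313.
k_P/k_Q = (4.09×10^5/43900)·exp(-4.313) = 9.317 × 0.01339 = 0.125.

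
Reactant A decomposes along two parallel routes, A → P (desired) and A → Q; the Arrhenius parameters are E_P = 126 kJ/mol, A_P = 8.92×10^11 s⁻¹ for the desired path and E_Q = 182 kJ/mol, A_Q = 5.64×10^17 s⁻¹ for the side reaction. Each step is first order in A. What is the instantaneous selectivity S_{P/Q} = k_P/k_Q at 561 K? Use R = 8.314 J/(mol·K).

0.259

With equal orders, S_{P/Q} = k_P/k_Q = (A_P/A_Q)·exp[(E_Q−E_P)/(RT)].
(E_Q−E_P)/(RT) = (182−126)×10³/(8.314×561) = 56000/4664 = 12.01.
k_P/k_Q = (8.92×10^11/5.64×10^17)·exp(12.01) = 1.582×10^-6 × 1.638×10^5 = 0.259.
Since E_P < E_Q, lowering the temperature improves selectivity toward P.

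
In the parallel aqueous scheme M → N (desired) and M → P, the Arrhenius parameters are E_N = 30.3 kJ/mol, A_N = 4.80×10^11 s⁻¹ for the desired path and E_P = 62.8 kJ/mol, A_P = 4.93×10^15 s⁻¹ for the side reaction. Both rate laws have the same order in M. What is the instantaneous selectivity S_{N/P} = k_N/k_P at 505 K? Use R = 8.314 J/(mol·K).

With equal orders, S_{N/P} = k_N/k_P = (A_N/A_P)·exp[(E_P−E_N)/(RT)].
(E_P−E_N)/(RT) = (62.8−30.3)×10³/(8.314×505) = 32500/4199 = 7.741.
k_N/k_P = (4.80×10^11/4.93×10^15)·exp(7.741) = 9.736×10^-5 × 2300 = 0.224.

0.224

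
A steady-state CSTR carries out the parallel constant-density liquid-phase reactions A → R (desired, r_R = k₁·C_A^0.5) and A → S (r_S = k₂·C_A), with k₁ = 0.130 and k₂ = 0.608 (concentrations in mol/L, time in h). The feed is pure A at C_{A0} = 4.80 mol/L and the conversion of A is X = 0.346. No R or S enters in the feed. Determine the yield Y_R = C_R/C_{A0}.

0.0373

Exit C_A = C_{A0}(1−X) = 4.80×0.654 = 3.139 mol/L.
Rates in a CSTR are evaluated at the outlet concentration: r_R = 0.130×3.139^0.5 = 0.2303, r_S = 0.608×3.139 = 1.909.
Fraction of consumed A going to R: r_R/(r_R+r_S) = 0.1077.
C_R = 0.1077·C_{A0}·X = 0.1077×4.80×0.346 = 0.179 mol/L; Y_R = C_R/C_{A0} = 0.0373.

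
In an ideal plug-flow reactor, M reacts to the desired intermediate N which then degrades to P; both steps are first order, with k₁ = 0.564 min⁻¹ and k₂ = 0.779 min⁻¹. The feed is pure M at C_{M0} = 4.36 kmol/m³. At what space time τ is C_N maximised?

1.50 min

For first-order series the maximum of C_N occurs at τ_opt = ln(k₂/k₁)/(k₂−k₁).
= ln(0.779/0.564)/(0.779−0.564) = ln(1.381)/0.2150 = 0.3230/0.2150 = 1.50 min.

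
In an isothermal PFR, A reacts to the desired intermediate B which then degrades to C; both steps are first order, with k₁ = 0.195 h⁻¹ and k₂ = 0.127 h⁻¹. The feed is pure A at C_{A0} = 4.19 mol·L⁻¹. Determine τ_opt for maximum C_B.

Setting dC_B/dτ = 0 gives τ_opt = ln(k₂/k₁)/(k₂−k₁).
= ln(0.127/0.195)/(0.127−0.195) = ln(0.6513)/-0.06800 = -0.4288/-0.06800 = 6.31 h.

6.31 h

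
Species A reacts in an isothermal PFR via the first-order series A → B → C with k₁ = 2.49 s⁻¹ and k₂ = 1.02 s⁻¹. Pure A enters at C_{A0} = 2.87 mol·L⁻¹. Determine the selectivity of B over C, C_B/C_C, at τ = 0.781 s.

1.55

Solving the coupled first-order balances gives C_B(τ) = [k₁/(k₂−k₁)]·C_{A0}·(e^(−k₁τ) − e^(−k₂τ)).
e^(−k₁τ) = e^(−2.49×0.781) = e^(−1.945) = 0.1430; e^(−k₂τ) = e^(−0.7966) = 0.4509.
C_B = 2.49×2.87/(1.02−2.49) × (0.1430−0.4509) = (-4.861)×(-0.3078) = 1.496 mol·L⁻¹.
C_A = C_{A0}e^(−k₁τ) = 0.4105 mol·L⁻¹, so C_C = C_{A0}−C_A−C_B = 0.9631 mol·L⁻¹; C_B/C_C = 1.55.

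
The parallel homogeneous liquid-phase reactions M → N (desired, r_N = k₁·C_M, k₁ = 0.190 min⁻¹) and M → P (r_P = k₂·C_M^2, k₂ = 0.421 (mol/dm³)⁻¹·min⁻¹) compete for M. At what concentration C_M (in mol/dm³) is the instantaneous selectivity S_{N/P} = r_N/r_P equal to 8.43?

S_{N/P} = (k₁/k₂)·C_M⁻¹ ⇒ C_M = (S·k₂/k₁)^(-1).
= (8.43×0.421/0.190)^(-1) = (18.68)^(-1) = 0.0535 mol/dm³.

0.0535 mol/dm³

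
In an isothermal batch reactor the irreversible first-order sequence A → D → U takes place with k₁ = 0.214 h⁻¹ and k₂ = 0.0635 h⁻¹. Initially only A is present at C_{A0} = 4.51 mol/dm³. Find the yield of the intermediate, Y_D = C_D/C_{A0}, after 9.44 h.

For first-order series with pure A initially, C_D(t) = k₁C_{A0}/(k₂−k₁)·(e^(−k₁t) − e^(−k₂t)).
e^(−k₁t) = e^(−0.214×9.44) = e^(−2.020) = 0.1326; e^(−k₂t) = e^(−0.5994) = 0.5491.
C_D = 0.214×4.51/(0.0635−0.214) × (0.1326−0.5491) = (-6.413)×(-0.4165) = 2.671 mol/dm³.
Y_D = C_D/C_{A0} = 2.671/4.51 = 0.592.

0.592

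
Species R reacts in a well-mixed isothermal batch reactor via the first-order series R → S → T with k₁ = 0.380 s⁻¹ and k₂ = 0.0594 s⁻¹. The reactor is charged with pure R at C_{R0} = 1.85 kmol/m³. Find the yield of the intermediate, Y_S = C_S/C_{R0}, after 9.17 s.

For first-order series with pure R initially, C_S(t) = k₁C_{R0}/(k₂−k₁)·(e^(−k₁t) − e^(−k₂t)).
e^(−k₁t) = e^(−0.380×9.17) = e^(−3.485) = 0.03067; e^(−k₂t) = e^(−0.5447) = 0.5800.
C_S = 0.380×1.85/(0.0594−0.380) × (0.03067−0.5800) = (-2.193)×(-0.5494) = 1.205 kmol/m³.
Y_S = C_S/C_{R0} = 1.205/1.85 = 0.651.

0.651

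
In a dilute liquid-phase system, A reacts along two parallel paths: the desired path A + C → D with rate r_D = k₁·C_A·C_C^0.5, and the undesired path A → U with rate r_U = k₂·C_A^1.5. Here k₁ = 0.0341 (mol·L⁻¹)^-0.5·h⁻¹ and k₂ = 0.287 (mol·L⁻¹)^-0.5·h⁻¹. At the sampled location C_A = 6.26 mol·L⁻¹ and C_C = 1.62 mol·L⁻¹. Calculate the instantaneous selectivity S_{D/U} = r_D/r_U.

0.0604

S_{D/U} = r_D/r_U = (k₁·C_A·C_C^0.5)/(k₂·C_A^1.5) = (k₁/k₂)·C_A^-0.5·C_C^0.5.
= (0.0341×6.260×1.620^0.5) / (0.287×6.260^1.5) = 0.2717/4.495 = 0.0604.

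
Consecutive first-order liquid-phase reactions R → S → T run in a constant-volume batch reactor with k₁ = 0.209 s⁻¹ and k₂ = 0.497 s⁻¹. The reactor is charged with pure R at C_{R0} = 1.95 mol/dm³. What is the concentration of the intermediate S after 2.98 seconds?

Solving the coupled first-order balances gives C_S(t) = [k₁/(k₂−k₁)]·C_{R0}·(e^(−k₁t) − e^(−k₂t)).
e^(−k₁t) = e^(−0.209×2.98) = e^(−0.6228) = 0.5364; e^(−k₂t) = e^(−1.481) = 0.2274.
C_S = 0.209×1.95/(0.497−0.209) × (0.5364−0.2274) = 1.415×0.3090 = 0.4373 mol/dm³.

0.437 mol/dm³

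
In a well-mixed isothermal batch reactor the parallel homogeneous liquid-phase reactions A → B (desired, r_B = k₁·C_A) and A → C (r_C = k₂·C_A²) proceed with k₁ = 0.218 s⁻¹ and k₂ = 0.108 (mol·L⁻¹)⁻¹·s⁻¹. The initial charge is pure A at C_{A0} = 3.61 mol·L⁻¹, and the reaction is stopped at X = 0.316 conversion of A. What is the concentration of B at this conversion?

0.457 mol·L⁻¹

C_A = C_{A0}(1−X) = 2.469 mol·L⁻¹.
Along a PFR/batch, dC_B/dC_A = −r_B/(r_B+r_C) = −k₁/(k₁+k₂·C_A).
Integrating from C_{A0} to C_A: C_B = (0.218/0.108)·ln[(0.218+0.108·3.61)/(0.218+0.108·2.47)] = 2.019·ln(0.6079/0.4847) = 0.4572 mol·L⁻¹.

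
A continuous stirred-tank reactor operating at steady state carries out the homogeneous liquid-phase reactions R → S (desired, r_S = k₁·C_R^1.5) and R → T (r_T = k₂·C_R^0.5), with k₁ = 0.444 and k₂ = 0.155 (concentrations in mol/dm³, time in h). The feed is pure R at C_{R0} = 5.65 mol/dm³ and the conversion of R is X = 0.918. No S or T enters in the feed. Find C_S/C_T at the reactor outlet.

Exit C_R = C_{R0}(1−X) = 5.65×0.0820 = 0.4633 mol/dm³.
A CSTR operates uniformly at the exit composition, giving r_S = 0.1400 and r_T = 0.1055 (each k·C_R^n at C_R = 0.4633).
Overall selectivity = C_S/C_T = r_Sτ/(r_Tτ) = r_S/r_T = 1.33.

1.33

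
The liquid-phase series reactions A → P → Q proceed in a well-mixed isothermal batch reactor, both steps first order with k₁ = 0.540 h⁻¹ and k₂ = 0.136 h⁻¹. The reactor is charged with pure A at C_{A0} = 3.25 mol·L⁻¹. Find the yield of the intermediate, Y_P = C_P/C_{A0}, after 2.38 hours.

0.597

The intermediate concentration in a first-order A→B→C sequence is C_P = k₁C_{A0}(e^(−k₁t) − e^(−k₂t))/(k₂−k₁).
e^(−k₁t) = e^(−0.540×2.38) = e^(−1.285) = 0.2766; e^(−k₂t) = e^(−0.3237) = 0.7235.
C_P = 0.540×3.25/(0.136−0.540) × (0.2766−0.7235) = (-4.344)×(-0.4469) = 1.941 mol·L⁻¹.
Y_P = C_P/C_{A0} = 1.941/3.25 = 0.597.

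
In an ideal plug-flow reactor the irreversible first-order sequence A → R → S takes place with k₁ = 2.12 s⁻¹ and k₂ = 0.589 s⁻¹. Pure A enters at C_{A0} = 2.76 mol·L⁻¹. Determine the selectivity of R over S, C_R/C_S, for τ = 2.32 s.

Solving the coupled first-order balances gives C_R(τ) = [k₁/(k₂−k₁)]·C_{A0}·(e^(−k₁τ) − e^(−k₂τ)).
e^(−k₁τ) = e^(−2.12×2.32) = e^(−4.918) = 0.007311; e^(−k₂τ) = e^(−1.366) = 0.2550.
C_R = 2.12×2.76/(0.589−2.12) × (0.007311−0.2550) = (-3.822)×(-0.2477) = 0.9466 mol·L⁻¹.
C_A = C_{A0}e^(−k₁τ) = 0.02018 mol·L⁻¹, so C_S = C_{A0}−C_A−C_R = 1.793 mol·L⁻¹; C_R/C_S = 0.528.

0.528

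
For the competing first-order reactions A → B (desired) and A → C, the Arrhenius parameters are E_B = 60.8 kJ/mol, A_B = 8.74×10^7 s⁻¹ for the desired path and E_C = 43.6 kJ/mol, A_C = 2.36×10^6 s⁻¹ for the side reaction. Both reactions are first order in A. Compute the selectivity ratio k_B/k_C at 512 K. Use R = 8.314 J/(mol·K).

k_B/k_C = (A_B/A_C)·exp[−(E_B−E_C)/(RT)] = (A_B/A_C)·exp[(E_C−E_B)/(RT)].
(E_C−E_B)/(RT) = (43.6−60.8)×10³/(8.314×512) = -17200/4257 = -4.041.
k_B/k_C = (8.74×10^7/2.36×10^6)·exp(-4.041) = 37.03 × 0.01759 = 0.651.

0.651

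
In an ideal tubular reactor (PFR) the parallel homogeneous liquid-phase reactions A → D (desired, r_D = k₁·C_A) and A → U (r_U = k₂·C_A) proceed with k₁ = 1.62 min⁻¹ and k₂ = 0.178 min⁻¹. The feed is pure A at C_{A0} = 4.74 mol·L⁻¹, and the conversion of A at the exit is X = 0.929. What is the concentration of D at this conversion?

C_A = C_{A0}(1−X) = 0.3365 mol·L⁻¹.
Both paths are first order in A, so the instantaneous fraction to D is constant: dC_D/d(−C_A) = k₁/(k₁+k₂) = 0.9010.
C_D = 0.9010·(C_{A0}−C_A) = 0.9010×4.403 = 3.97 mol·L⁻¹.

3.97 mol·L⁻¹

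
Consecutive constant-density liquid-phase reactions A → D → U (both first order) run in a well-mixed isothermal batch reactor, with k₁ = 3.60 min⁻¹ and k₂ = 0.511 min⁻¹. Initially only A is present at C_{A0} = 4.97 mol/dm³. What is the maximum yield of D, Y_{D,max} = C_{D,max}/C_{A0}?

For a first-order series the maximum intermediate yield is C_{D,max}/C_{A0} = (k₁/k₂)^[k₂/(k₂−k₁)].
= (3.60/0.511)^(0.511/(0.511−3.60)) = (7.045)^(-0.1654) = 0.7240.

0.724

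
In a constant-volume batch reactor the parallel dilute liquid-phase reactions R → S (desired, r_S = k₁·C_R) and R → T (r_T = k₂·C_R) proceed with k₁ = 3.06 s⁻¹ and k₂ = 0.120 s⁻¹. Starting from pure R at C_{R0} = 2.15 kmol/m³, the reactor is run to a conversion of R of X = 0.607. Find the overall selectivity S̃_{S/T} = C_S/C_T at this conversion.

C_R = C_{R0}(1−X) = 0.8449 kmol/m³.
Both paths are first order in R, so the instantaneous fraction to S is constant: dC_S/d(−C_R) = k₁/(k₁+k₂) = 0.9623.
C_S = 0.9623·(C_{R0}−C_R) = 0.9623×1.305 = 1.26 kmol/m³.
C_T = (C_{R0}−C_R)−C_S = 0.04925 kmol/m³; S̃_{S/T} = 1.256/0.04925 = 25.5.

25.5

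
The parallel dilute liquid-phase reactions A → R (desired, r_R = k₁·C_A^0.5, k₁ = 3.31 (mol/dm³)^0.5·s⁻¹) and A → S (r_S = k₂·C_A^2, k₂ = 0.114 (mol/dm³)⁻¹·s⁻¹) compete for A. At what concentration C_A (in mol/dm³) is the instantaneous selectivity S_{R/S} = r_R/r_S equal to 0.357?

18.8 mol/dm³

S_{R/S} = (k₁/k₂)·C_A^-1.5 ⇒ C_A = (S·k₂/k₁)^(1/(-1.5)).
= (0.357×0.114/3.31)^(-0.6667) = (0.01230)^(-0.6667) = 18.8 mol/dm³.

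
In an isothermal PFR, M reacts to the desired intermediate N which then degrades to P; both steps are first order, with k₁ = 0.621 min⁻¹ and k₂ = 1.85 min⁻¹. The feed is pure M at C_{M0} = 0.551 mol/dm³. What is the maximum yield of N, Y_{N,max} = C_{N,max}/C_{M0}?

For a first-order series the maximum intermediate yield is C_{N,max}/C_{M0} = (k₁/k₂)^[k₂/(k₂−k₁)].
= (0.621/1.85)^(1.85/(1.85−0.621)) = (0.3357)^(1.505) = 0.1934.

0.193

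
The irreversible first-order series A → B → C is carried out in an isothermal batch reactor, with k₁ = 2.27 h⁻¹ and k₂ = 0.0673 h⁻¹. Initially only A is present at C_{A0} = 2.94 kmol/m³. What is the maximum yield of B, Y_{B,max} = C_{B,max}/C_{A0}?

0.898

Evaluating C_B at t_opt = ln(k₂/k₁)/(k₂−k₁) gives C_{B,max}/C_{A0} = (k₁/k₂)^[k₂/(k₂−k₁)].
= (2.27/0.0673)^(0.0673/(0.0673−2.27)) = (33.73)^(-0.03055) = 0.8981.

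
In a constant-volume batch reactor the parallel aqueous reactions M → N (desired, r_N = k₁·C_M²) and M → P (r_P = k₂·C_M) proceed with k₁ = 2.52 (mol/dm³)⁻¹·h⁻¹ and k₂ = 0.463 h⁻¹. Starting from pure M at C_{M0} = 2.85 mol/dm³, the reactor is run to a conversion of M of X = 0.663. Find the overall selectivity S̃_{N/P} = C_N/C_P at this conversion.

C_M = C_{M0}(1−X) = 0.9604 mol/dm³.
Along a PFR/batch, dC_P/dC_M = −r_P/(r_N+r_P) = −k₂/(k₂+k₁·C_M).
Integrating from C_{M0} to C_M: C_P = (0.463/2.52)·ln[(0.463+2.52·2.85)/(0.463+2.52·0.960)] = 0.1837·ln(7.645/2.883) = 0.1792 mol/dm³.
Then C_N = (C_{M0}−C_M) − C_P = 1.890 − 0.1792 = 1.710 mol/dm³.
S̃_{N/P} = C_N/C_P = 1.710/0.1792 = 9.55.

9.55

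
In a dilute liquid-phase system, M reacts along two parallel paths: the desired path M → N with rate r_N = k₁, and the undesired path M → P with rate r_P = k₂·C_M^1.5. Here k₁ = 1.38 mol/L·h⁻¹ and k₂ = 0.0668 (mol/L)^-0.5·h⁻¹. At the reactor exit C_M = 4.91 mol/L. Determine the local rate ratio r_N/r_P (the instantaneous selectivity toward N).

S_{N/P} = r_N/r_P = (k₁)/(k₂·C_M^1.5) = (k₁/k₂)·C_M^-1.5.
= (1.38) / (0.0668×4.910^1.5) = 1.380/0.7268 = 1.90.

1.90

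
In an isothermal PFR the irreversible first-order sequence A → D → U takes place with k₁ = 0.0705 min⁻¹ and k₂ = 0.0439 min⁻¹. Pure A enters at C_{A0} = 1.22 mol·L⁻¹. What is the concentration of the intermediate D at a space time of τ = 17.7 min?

For first-order series with pure A initially, C_D(τ) = k₁C_{A0}/(k₂−k₁)·(e^(−k₁τ) − e^(−k₂τ)).
e^(−k₁τ) = e^(−0.0705×17.7) = e^(−1.248) = 0.2871; e^(−k₂τ) = e^(−0.7770) = 0.4598.
C_D = 0.0705×1.22/(0.0439−0.0705) × (0.2871−0.4598) = (-3.233)×(-0.1726) = 0.5583 mol·L⁻¹.

0.558 mol·L⁻¹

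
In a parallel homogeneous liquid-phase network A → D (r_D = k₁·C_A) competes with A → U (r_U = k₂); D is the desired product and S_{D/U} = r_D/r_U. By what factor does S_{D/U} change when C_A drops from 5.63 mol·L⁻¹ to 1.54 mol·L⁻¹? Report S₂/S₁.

S_{D/U} = (k₁/k₂)·C_A, so S₂/S₁ = (C_{A,2}/C_{A,1}).
= 1.54/5.63 = 0.274.
Selectivity toward D falls as C_A falls — high-concentration operation is favoured.

0.274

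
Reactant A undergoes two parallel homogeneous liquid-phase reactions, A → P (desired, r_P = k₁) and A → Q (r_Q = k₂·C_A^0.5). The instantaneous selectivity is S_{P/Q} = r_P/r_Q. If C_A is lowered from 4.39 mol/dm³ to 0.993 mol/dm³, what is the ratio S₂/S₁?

2.10

S_{P/Q} = (k₁/k₂)·C_A^-0.5, so S₂/S₁ = (C_{A,2}/C_{A,1})^-0.5.
= (0.993/4.39)^(-0.5) = (0.2262)^(-0.5) = 2.10.
Selectivity toward P rises as C_A falls — low-concentration operation is favoured.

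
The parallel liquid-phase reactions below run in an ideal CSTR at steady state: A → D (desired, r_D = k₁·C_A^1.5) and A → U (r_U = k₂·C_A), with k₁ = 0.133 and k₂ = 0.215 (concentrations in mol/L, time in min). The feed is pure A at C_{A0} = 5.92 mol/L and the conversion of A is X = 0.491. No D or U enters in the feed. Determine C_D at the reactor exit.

Exit C_A = C_{A0}(1−X) = 5.92×0.509 = 3.013 mol/L.
Rates in a CSTR are evaluated at the outlet concentration: r_D = 0.133×3.013^1.5 = 0.6957, r_U = 0.215×3.013 = 0.6479.
Fraction of consumed A going to D: r_D/(r_D+r_U) = 0.5178.
C_D = 0.5178·C_{A0}·X = 0.5178×5.92×0.491 = 1.51 mol/L.

1.51 mol/L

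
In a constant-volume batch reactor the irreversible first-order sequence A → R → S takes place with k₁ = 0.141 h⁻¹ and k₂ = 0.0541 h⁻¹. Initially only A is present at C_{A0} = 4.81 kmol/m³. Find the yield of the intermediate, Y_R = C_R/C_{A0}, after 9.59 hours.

0.546

For first-order series with pure A initially, C_R(t) = k₁C_{A0}/(k₂−k₁)·(e^(−k₁t) − e^(−k₂t)).
e^(−k₁t) = e^(−0.141×9.59) = e^(−1.352) = 0.2587; e^(−k₂t) = e^(−0.5188) = 0.5952.
C_R = 0.141×4.81/(0.0541−0.141) × (0.2587−0.5952) = (-7.804)×(-0.3365) = 2.627 kmol/m³.
Y_R = C_R/C_{A0} = 2.627/4.81 = 0.546.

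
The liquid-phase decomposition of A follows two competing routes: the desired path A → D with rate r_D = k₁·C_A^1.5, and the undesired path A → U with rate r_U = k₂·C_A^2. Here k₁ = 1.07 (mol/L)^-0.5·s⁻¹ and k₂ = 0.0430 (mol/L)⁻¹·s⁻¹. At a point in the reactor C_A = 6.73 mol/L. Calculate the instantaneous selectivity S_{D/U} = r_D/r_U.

S_{D/U} = r_D/r_U = (k₁·C_A^1.5)/(k₂·C_A^2) = (k₁/k₂)·C_A^-0.5.
= (1.07×6.730^1.5) / (0.0430×6.730^2) = 18.68/1.948 = 9.59.
The undesired path is higher order in A, so low C_A (CSTR or dilute feed) favours D.

9.59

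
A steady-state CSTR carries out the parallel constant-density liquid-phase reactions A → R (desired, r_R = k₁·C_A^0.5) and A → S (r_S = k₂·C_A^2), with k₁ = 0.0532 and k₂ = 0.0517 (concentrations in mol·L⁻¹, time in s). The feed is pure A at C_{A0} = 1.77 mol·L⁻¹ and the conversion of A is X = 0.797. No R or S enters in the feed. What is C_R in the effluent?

Exit C_A = C_{A0}(1−X) = 1.77×0.203 = 0.3593 mol·L⁻¹.
In a CSTR the entire volume is at exit conditions, so r_R = 0.0532×0.3593^0.5 = 0.03189 and r_S = 0.0517×0.3593^2 = 0.006675.
Fraction of consumed A going to R: r_R/(r_R+r_S) = 0.8269.
C_R = 0.8269·C_{A0}·X = 0.8269×1.77×0.797 = 1.17 mol·L⁻¹.

1.17 mol·L⁻¹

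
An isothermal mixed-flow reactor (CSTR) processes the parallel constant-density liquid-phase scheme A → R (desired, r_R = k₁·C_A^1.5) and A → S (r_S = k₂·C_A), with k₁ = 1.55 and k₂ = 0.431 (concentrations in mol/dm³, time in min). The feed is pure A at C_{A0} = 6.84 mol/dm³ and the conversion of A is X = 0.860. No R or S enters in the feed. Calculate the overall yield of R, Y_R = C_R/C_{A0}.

Exit C_A = C_{A0}(1−X) = 6.84×0.140 = 0.9576 mol/dm³.
A CSTR operates uniformly at the exit composition, giving r_R = 1.452 and r_S = 0.4127 (each k·C_A^n at C_A = 0.9576).
Fraction of consumed A going to R: r_R/(r_R+r_S) = 0.7787.
C_R = 0.7787·C_{A0}·X = 0.7787×6.84×0.860 = 4.58 mol/dm³; Y_R = C_R/C_{A0} = 0.670.

0.670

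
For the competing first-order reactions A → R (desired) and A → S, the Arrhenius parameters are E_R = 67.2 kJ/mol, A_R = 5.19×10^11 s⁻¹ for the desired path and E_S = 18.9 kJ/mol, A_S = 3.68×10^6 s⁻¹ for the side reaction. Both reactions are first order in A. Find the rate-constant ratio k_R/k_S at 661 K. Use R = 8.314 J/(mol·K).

21.5

With equal orders, S_{R/S} = k_R/k_S = (A_R/A_S)·exp[(E_S−E_R)/(RT)].
(E_S−E_R)/(RT) = (18.9−67.2)×10³/(8.314×661) = -48300/5496 = -8.789.
k_R/k_S = (5.19×10^11/3.68×10^6)·exp(-8.789) = 1.410×10^5 × 1.524×10^-4 = 21.5.
Since E_R > E_S, raising the temperature improves selectivity toward R.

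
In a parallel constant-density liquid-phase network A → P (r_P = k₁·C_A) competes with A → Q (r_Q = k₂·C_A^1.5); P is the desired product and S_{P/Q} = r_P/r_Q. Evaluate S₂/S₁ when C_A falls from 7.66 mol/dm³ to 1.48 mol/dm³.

S_{P/Q} = (k₁/k₂)·C_A^-0.5, so S₂/S₁ = (C_{A,2}/C_{A,1})^-0.5.
= (1.48/7.66)^(-0.5) = (0.1932)^(-0.5) = 2.28.

2.28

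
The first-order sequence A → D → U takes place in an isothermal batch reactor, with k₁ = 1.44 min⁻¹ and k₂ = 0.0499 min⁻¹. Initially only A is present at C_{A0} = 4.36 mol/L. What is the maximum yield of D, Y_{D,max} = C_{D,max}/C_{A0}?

At the optimum, C_{D,max}/C_{A0} = (k₁/k₂)^[k₂/(k₂−k₁)].
= (1.44/0.0499)^(0.0499/(0.0499−1.44)) = (28.86)^(-0.03590) = 0.8863.

0.886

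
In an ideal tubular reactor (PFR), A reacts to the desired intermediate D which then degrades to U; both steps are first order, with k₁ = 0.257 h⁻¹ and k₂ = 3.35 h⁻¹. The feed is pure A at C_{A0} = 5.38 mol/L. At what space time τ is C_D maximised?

0.830 h

Setting dC_D/dτ = 0 gives τ_opt = ln(k₂/k₁)/(k₂−k₁).
= ln(3.35/0.257)/(3.35−0.257) = ln(13.04)/3.093 = 2.568/3.093 = 0.830 h.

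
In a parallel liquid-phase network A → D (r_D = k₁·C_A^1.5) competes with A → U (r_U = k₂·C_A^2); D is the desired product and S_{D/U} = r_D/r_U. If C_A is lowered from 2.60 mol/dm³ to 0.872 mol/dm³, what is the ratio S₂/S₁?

S_{D/U} = (k₁/k₂)·C_A^-0.5, so S₂/S₁ = (C_{A,2}/C_{A,1})^-0.5.
= (0.872/2.60)^(-0.5) = (0.3354)^(-0.5) = 1.73.

1.73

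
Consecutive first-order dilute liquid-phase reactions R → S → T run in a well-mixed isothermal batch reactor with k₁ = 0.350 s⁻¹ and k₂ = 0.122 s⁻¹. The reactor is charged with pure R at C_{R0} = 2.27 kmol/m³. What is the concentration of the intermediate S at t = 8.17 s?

1.09 kmol/m³

The intermediate concentration in a first-order A→B→C sequence is C_S = k₁C_{R0}(e^(−k₁t) − e^(−k₂t))/(k₂−k₁).
e^(−k₁t) = e^(−0.350×8.17) = e^(−2.859) = 0.05730; e^(−k₂t) = e^(−0.9967) = 0.3691.
C_S = 0.350×2.27/(0.122−0.350) × (0.05730−0.3691) = (-3.485)×(-0.3118) = 1.086 kmol/m³.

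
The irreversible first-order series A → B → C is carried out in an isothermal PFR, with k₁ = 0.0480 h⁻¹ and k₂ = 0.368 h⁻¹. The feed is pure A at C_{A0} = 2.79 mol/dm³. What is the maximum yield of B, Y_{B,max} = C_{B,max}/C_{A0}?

0.0961

Evaluating C_B at τ_opt = ln(k₂/k₁)/(k₂−k₁) gives C_{B,max}/C_{A0} = (k₁/k₂)^[k₂/(k₂−k₁)].
= (0.0480/0.368)^(0.368/(0.368−0.0480)) = (0.1304)^(1.150) = 0.09610.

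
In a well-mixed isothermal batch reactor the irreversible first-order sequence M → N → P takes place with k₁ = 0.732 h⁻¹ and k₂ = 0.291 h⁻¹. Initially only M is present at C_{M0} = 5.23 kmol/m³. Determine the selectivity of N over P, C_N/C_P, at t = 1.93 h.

The intermediate concentration in a first-order A→B→C sequence is C_N = k₁C_{M0}(e^(−k₁t) − e^(−k₂t))/(k₂−k₁).
e^(−k₁t) = e^(−0.732×1.93) = e^(−1.413) = 0.2435; e^(−k₂t) = e^(−0.5616) = 0.5703.
C_N = 0.732×5.23/(0.291−0.732) × (0.2435−0.5703) = (-8.681)×(-0.3268) = 2.837 kmol/m³.
C_M = C_{M0}e^(−k₁t) = 1.273 kmol/m³, so C_P = C_{M0}−C_M−C_N = 1.120 kmol/m³; C_N/C_P = 2.53.

2.53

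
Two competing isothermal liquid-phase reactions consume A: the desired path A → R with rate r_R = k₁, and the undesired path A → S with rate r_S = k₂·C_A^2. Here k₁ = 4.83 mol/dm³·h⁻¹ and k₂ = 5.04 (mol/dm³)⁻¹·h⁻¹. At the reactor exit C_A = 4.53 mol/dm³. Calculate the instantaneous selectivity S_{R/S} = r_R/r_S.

S_{R/S} = r_R/r_S = (k₁)/(k₂·C_A^2) = (k₁/k₂)·C_A^-2.
= (4.83) / (5.04×4.530^2) = 4.830/103.4 = 0.0467.
The undesired path is higher order in A, so low C_A (CSTR or dilute feed) favours R.

0.0467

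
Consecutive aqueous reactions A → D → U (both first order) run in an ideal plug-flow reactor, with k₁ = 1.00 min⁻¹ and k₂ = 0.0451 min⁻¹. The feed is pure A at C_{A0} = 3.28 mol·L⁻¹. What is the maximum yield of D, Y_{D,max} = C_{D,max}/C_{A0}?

For a first-order series the maximum intermediate yield is C_{D,max}/C_{A0} = (k₁/k₂)^[k₂/(k₂−k₁)].
= (1.00/0.0451)^(0.0451/(0.0451−1.00)) = (22.17)^(-0.04723) = 0.8638.

0.864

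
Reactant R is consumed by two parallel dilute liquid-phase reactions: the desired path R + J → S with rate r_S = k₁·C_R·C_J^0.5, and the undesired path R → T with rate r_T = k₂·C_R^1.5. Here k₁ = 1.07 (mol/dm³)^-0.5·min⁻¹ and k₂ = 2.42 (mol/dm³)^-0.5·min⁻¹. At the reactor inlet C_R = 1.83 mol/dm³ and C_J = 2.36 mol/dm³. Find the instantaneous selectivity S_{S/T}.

S_{S/T} = r_S/r_T = (k₁·C_R·C_J^0.5)/(k₂·C_R^1.5) = (k₁/k₂)·C_R^-0.5·C_J^0.5.
= (1.07×1.830×2.360^0.5) / (2.42×1.830^1.5) = 3.008/5.991 = 0.502.
The undesired path is higher order in R, so low C_R (CSTR or dilute feed) favours S.

0.502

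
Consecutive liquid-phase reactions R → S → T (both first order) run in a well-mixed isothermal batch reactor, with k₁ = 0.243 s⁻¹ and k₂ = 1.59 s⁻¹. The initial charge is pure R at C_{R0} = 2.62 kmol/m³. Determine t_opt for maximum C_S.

Setting dC_S/dt = 0 gives t_opt = ln(k₂/k₁)/(k₂−k₁).
= ln(1.59/0.243)/(1.59−0.243) = ln(6.543)/1.347 = 1.878/1.347 = 1.39 s.

1.39 s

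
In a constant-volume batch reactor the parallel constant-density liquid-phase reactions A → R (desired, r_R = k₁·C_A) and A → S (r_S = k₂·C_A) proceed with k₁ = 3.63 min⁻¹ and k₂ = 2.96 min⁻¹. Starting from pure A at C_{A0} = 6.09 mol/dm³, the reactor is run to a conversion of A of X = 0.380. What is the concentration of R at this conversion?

1.27 mol/dm³

C_A = C_{A0}(1−X) = 3.776 mol/dm³.
Both paths are first order in A, so the instantaneous fraction to R is constant: dC_R/d(−C_A) = k₁/(k₁+k₂) = 0.5508.
C_R = 0.5508·(C_{A0}−C_A) = 0.5508×2.314 = 1.27 mol/dm³.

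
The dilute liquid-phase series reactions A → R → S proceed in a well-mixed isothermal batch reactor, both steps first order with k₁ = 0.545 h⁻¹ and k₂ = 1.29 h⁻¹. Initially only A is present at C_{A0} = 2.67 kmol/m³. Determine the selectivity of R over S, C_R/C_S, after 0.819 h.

Solving the coupled first-order balances gives C_R(t) = [k₁/(k₂−k₁)]·C_{A0}·(e^(−k₁t) − e^(−k₂t)).
e^(−k₁t) = e^(−0.545×0.819) = e^(−0.4464) = 0.6400; e^(−k₂t) = e^(−1.057) = 0.3477.
C_R = 0.545×2.67/(1.29−0.545) × (0.6400−0.3477) = 1.953×0.2923 = 0.5709 kmol/m³.
C_A = C_{A0}e^(−k₁t) = 1.709 kmol/m³, so C_S = C_{A0}−C_A−C_R = 0.3904 kmol/m³; C_R/C_S = 1.46.

1.46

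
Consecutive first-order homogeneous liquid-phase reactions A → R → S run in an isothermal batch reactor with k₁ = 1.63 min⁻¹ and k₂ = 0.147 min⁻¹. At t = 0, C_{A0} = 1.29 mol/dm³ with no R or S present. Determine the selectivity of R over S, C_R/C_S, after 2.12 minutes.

The intermediate concentration in a first-order A→B→C sequence is C_R = k₁C_{A0}(e^(−k₁t) − e^(−k₂t))/(k₂−k₁).
e^(−k₁t) = e^(−1.63×2.12) = e^(−3.456) = 0.03157; e^(−k₂t) = e^(−0.3116) = 0.7322.
C_R = 1.63×1.29/(0.147−1.63) × (0.03157−0.7322) = (-1.418)×(-0.7007) = 0.9935 mol/dm³.
C_A = C_{A0}e^(−k₁t) = 0.04072 mol/dm³, so C_S = C_{A0}−C_A−C_R = 0.2558 mol/dm³; C_R/C_S = 3.88.

3.88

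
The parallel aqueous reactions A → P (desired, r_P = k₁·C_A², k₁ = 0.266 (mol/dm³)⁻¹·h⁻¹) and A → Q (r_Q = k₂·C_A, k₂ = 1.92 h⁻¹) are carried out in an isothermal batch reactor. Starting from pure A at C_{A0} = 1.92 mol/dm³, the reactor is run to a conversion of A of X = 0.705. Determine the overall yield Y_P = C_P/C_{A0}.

0.102

C_A = C_{A0}(1−X) = 0.5664 mol/dm³.
Along a PFR/batch, dC_Q/dC_A = −r_Q/(r_P+r_Q) = −k₂/(k₂+k₁·C_A).
Integrating from C_{A0} to C_A: C_Q = (1.92/0.266)·ln[(1.92+0.266·1.92)/(1.92+0.266·0.566)] = 7.218·ln(2.431/2.071) = 1.157 mol/dm³.
Then C_P = (C_{A0}−C_A) − C_Q = 1.354 − 1.157 = 0.1964 mol/dm³.
Y_P = C_P/C_{A0} = 0.1964/1.92 = 0.102.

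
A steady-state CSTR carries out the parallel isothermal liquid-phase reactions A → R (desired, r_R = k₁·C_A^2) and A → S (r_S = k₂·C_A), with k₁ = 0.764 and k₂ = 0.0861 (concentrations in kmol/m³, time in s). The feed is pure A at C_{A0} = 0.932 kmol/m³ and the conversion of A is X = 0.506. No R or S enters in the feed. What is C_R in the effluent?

Exit C_A = C_{A0}(1−X) = 0.932×0.494 = 0.4604 kmol/m³.
A CSTR operates uniformly at the exit composition, giving r_R = 0.1619 and r_S = 0.03964 (each k·C_A^n at C_A = 0.4604).
Fraction of consumed A going to R: r_R/(r_R+r_S) = 0.8034.
C_R = 0.8034·C_{A0}·X = 0.8034×0.932×0.506 = 0.379 kmol/m³.

0.379 kmol/m³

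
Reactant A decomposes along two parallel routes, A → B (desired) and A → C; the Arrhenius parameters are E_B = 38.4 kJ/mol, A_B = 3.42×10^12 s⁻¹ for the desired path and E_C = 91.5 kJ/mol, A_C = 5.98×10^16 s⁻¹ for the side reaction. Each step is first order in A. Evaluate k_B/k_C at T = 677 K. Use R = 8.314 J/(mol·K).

0.715

With equal orders, S_{B/C} = k_B/k_C = (A_B/A_C)·exp[(E_C−E_B)/(RT)].
(E_C−E_B)/(RT) = (91.5−38.4)×10³/(8.314×677) = 53100/5629 = 9.434.
k_B/k_C = (3.42×10^12/5.98×10^16)·exp(9.434) = 5.719×10^-5 × 12506 = 0.715.
Since E_B < E_C, lowering the temperature improves selectivity toward B.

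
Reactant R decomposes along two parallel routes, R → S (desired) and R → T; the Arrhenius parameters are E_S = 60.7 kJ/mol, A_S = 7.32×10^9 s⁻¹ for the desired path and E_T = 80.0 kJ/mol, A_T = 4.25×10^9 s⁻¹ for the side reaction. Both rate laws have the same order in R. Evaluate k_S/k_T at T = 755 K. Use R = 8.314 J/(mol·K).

Since both paths have the same order in R, the concentration cancels and S_{S/T} = k_S/k_T = (A_S/A_T)·exp[(E_T−E_S)/(RT)].
(E_T−E_S)/(RT) = (80.0−60.7)×10³/(8.314×755) = 19300/6277 = 3.075.
k_S/k_T = (7.32×10^9/4.25×10^9)·exp(3.075) = 1.722 × 21.64 = 37.3.
Since E_S < E_T, lowering the temperature improves selectivity toward S.

37.3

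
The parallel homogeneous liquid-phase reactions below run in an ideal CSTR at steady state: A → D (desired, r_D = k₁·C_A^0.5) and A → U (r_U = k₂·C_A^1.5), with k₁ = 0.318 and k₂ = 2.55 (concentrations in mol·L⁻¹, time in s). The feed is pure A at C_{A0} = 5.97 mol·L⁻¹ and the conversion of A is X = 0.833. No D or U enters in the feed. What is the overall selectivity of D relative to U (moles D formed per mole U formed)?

0.125

Exit C_A = C_{A0}(1−X) = 5.97×0.167 = 0.9970 mol·L⁻¹.
In a CSTR the entire volume is at exit conditions, so r_D = 0.318×0.9970^0.5 = 0.3175 and r_U = 2.55×0.9970^1.5 = 2.538.
Overall selectivity = C_D/C_U = r_Dτ/(r_Uτ) = r_D/r_U = 0.125.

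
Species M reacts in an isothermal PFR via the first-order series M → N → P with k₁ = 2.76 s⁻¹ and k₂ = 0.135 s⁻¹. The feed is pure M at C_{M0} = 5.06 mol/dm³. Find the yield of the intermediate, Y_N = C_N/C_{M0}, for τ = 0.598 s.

0.768

Solving the coupled first-order balances gives C_N(τ) = [k₁/(k₂−k₁)]·C_{M0}·(e^(−k₁τ) − e^(−k₂τ)).
e^(−k₁τ) = e^(−2.76×0.598) = e^(−1.650) = 0.1920; e^(−k₂τ) = e^(−0.08073) = 0.9224.
C_N = 2.76×5.06/(0.135−2.76) × (0.1920−0.9224) = (-5.320)×(-0.7305) = 3.886 mol/dm³.
Y_N = C_N/C_{M0} = 3.886/5.06 = 0.768.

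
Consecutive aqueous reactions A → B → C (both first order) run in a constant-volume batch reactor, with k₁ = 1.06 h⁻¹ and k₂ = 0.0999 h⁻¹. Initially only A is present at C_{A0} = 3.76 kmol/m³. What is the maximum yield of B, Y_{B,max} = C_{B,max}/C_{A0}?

0.782

For a first-order series the maximum intermediate yield is C_{B,max}/C_{A0} = (k₁/k₂)^[k₂/(k₂−k₁)].
= (1.06/0.0999)^(0.0999/(0.0999−1.06)) = (10.61)^(-0.1041) = 0.7821.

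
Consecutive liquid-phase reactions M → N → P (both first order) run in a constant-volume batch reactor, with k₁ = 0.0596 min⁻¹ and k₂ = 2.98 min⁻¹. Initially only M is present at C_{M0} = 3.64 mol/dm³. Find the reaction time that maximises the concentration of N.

1.34 min

The intermediate peaks when r₁ = r₂, i.e. k₁e^(−k₁t) = k₂e^(−k₂t), giving t_opt = ln(k₂/k₁)/(k₂−k₁).
= ln(2.98/0.0596)/(2.98−0.0596) = ln(50.00)/2.920 = 3.912/2.920 = 1.34 min.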